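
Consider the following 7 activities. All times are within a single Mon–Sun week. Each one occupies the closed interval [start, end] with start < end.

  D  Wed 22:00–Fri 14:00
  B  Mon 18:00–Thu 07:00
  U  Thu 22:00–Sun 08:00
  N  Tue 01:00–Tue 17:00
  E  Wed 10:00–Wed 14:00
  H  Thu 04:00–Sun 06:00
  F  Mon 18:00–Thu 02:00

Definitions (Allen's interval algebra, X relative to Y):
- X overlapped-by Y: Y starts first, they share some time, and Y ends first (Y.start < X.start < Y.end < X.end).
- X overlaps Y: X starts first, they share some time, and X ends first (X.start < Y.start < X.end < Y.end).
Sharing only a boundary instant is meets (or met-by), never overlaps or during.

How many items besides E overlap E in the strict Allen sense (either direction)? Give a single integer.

0

Target E = [Wed 10:00, Wed 14:00].
B [Mon 18:00, Thu 07:00] → contains → no.
D [Wed 22:00, Fri 14:00] → after → no.
F [Mon 18:00, Thu 02:00] → contains → no.
H [Thu 04:00, Sun 06:00] → after → no.
N [Tue 01:00, Tue 17:00] → before → no.
U [Thu 22:00, Sun 08:00] → after → no.
Total: 0.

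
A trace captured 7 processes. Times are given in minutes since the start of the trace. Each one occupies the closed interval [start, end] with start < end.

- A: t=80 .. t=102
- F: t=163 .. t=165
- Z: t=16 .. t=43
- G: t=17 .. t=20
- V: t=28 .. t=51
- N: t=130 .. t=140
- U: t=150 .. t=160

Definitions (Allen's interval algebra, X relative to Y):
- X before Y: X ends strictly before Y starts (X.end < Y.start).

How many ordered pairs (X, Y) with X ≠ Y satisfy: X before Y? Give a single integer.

Checking all 42 ordered pairs for relation 'before'; matching pairs in alphabetical order:
(A, F): A before F ✓
(A, N): A before N ✓
(A, U): A before U ✓
(G, A): G before A ✓
(G, F): G before F ✓
(G, N): G before N ✓
(G, U): G before U ✓
(G, V): G before V ✓
(N, F): N before F ✓
(N, U): N before U ✓
(U, F): U before F ✓
(V, A): V before A ✓
(V, F): V before F ✓
(V, N): V before N ✓
(V, U): V before U ✓
(Z, A): Z before A ✓
(Z, F): Z before F ✓
(Z, N): Z before N ✓
(Z, U): Z before U ✓
Count: 19.

19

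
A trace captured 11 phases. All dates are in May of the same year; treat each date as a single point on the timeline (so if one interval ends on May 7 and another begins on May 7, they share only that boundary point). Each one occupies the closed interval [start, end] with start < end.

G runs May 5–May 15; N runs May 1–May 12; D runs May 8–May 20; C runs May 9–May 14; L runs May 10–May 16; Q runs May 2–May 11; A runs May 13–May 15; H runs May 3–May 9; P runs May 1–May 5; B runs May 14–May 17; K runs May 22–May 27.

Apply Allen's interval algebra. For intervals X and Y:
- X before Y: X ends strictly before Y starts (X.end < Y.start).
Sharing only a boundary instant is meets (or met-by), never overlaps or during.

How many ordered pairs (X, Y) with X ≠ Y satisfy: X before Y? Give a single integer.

Checking all 110 ordered pairs for relation 'before'; matching pairs in alphabetical order:
(A, K): A before K ✓
(B, K): B before K ✓
(C, K): C before K ✓
(D, K): D before K ✓
(G, K): G before K ✓
(H, A): H before A ✓
(H, B): H before B ✓
(H, K): H before K ✓
(H, L): H before L ✓
(L, K): L before K ✓
(N, A): N before A ✓
(N, B): N before B ✓
(N, K): N before K ✓
(P, A): P before A ✓
(P, B): P before B ✓
(P, C): P before C ✓
(P, D): P before D ✓
(P, K): P before K ✓
(P, L): P before L ✓
(Q, A): Q before A ✓
(Q, B): Q before B ✓
(Q, K): Q before K ✓
Count: 22.

22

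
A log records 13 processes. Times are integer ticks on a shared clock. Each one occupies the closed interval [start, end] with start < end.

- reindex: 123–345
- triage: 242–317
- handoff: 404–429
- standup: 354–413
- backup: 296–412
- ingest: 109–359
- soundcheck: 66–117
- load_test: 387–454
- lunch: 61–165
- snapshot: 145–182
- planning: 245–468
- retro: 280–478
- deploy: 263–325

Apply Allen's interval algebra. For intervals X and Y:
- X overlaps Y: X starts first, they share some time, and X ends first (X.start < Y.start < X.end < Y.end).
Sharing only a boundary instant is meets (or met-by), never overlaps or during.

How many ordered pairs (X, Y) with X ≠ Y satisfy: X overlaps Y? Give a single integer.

Checking all 156 ordered pairs for relation 'overlaps'; matching pairs in alphabetical order:
(backup, handoff): backup overlaps handoff ✓
(backup, load_test): backup overlaps load_test ✓
(backup, standup): backup overlaps standup ✓
(deploy, backup): deploy overlaps backup ✓
(deploy, retro): deploy overlaps retro ✓
(ingest, backup): ingest overlaps backup ✓
(ingest, planning): ingest overlaps planning ✓
(ingest, retro): ingest overlaps retro ✓
(ingest, standup): ingest overlaps standup ✓
(lunch, ingest): lunch overlaps ingest ✓
(lunch, reindex): lunch overlaps reindex ✓
(lunch, snapshot): lunch overlaps snapshot ✓
(planning, retro): planning overlaps retro ✓
(reindex, backup): reindex overlaps backup ✓
(reindex, planning): reindex overlaps planning ✓
(reindex, retro): reindex overlaps retro ✓
(soundcheck, ingest): soundcheck overlaps ingest ✓
(standup, handoff): standup overlaps handoff ✓
(standup, load_test): standup overlaps load_test ✓
(triage, backup): triage overlaps backup ✓
(triage, deploy): triage overlaps deploy ✓
(triage, planning): triage overlaps planning ✓
(triage, retro): triage overlaps retro ✓
Count: 23.

23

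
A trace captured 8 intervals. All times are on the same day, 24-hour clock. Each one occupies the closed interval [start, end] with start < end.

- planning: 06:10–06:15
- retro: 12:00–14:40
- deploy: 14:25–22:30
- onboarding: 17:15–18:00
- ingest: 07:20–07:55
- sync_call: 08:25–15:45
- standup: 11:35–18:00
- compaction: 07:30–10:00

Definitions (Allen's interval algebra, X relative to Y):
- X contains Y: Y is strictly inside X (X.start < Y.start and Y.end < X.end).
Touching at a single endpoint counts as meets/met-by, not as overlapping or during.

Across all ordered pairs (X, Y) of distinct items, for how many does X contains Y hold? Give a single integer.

3

Checking all 56 ordered pairs for relation 'contains'; matching pairs in alphabetical order:
(deploy, onboarding): deploy contains onboarding ✓
(standup, retro): standup contains retro ✓
(sync_call, retro): sync_call contains retro ✓
Count: 3.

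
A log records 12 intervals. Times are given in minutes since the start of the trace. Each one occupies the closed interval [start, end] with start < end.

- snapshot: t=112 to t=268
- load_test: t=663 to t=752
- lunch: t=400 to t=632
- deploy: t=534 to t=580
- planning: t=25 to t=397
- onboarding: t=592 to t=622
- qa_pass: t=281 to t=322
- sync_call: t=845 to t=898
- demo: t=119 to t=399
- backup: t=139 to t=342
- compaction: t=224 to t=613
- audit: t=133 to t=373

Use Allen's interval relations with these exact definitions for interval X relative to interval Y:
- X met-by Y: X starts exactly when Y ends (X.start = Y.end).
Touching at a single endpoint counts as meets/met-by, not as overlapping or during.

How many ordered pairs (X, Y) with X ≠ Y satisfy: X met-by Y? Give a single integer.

0

Checking all 132 ordered pairs for relation 'met-by'; matching pairs in alphabetical order:
No pair satisfies it.
Count: 0.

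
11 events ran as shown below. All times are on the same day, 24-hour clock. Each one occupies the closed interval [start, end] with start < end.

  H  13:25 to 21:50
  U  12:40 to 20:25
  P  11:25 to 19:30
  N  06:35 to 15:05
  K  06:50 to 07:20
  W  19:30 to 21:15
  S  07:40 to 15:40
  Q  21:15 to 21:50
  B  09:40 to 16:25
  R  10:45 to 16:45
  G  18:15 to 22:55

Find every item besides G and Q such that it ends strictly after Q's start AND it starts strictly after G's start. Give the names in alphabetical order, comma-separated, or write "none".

none

Conditions: its end is strictly after Q's start (X.end > 21:15) AND its start is strictly after G's start (X.start > 18:15).
B: end 16:25 > 21:15? ✗; start 09:40 > 18:15? ✗ → no.
H: end 21:50 > 21:15? ✓; start 13:25 > 18:15? ✗ → no.
K: end 07:20 > 21:15? ✗; start 06:50 > 18:15? ✗ → no.
N: end 15:05 > 21:15? ✗; start 06:35 > 18:15? ✗ → no.
P: end 19:30 > 21:15? ✗; start 11:25 > 18:15? ✗ → no.
R: end 16:45 > 21:15? ✗; start 10:45 > 18:15? ✗ → no.
S: end 15:40 > 21:15? ✗; start 07:40 > 18:15? ✗ → no.
U: end 20:25 > 21:15? ✗; start 12:40 > 18:15? ✗ → no.
W: end 21:15 > 21:15? ✗; start 19:30 > 18:15? ✓ → no.
Result: none.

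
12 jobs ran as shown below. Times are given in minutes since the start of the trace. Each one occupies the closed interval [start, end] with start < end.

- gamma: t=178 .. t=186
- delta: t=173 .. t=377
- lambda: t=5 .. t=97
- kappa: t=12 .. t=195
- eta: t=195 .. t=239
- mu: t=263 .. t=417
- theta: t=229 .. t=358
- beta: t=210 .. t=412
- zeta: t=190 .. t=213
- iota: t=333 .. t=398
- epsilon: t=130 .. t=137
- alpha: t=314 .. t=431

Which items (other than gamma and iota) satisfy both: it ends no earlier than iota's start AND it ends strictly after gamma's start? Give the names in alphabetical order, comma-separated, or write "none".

alpha, beta, delta, mu, theta

Conditions: its end is no earlier than iota's start (X.end >= t=333) AND its end is strictly after gamma's start (X.end > t=178).
alpha: end t=431 >= t=333? ✓; end t=431 > t=178? ✓ → yes.
beta: end t=412 >= t=333? ✓; end t=412 > t=178? ✓ → yes.
delta: end t=377 >= t=333? ✓; end t=377 > t=178? ✓ → yes.
epsilon: end t=137 >= t=333? ✗; end t=137 > t=178? ✗ → no.
eta: end t=239 >= t=333? ✗; end t=239 > t=178? ✓ → no.
kappa: end t=195 >= t=333? ✗; end t=195 > t=178? ✓ → no.
lambda: end t=97 >= t=333? ✗; end t=97 > t=178? ✗ → no.
mu: end t=417 >= t=333? ✓; end t=417 > t=178? ✓ → yes.
theta: end t=358 >= t=333? ✓; end t=358 > t=178? ✓ → yes.
zeta: end t=213 >= t=333? ✗; end t=213 > t=178? ✓ → no.
Result: alpha, beta, delta, mu, theta.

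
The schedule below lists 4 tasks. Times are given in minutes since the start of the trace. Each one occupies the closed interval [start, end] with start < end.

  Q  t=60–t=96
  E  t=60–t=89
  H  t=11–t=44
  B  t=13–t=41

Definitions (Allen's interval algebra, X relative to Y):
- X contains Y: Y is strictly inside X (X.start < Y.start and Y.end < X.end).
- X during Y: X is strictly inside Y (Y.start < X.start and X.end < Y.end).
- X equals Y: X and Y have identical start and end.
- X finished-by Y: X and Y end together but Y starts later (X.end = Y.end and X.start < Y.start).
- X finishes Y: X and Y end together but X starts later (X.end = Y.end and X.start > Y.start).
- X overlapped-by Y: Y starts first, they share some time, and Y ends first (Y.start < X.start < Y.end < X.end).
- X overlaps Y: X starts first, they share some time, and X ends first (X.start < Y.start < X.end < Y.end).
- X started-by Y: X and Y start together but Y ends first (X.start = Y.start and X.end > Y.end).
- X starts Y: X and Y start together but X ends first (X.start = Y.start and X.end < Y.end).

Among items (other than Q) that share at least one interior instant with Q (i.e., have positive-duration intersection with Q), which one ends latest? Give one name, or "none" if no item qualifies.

E

Target Q = [t=60, t=96].
B [t=13, t=41] → before → excluded.
E [t=60, t=89] → starts → candidate.
H [t=11, t=44] → before → excluded.
Among candidates, latest end is t=89 → E.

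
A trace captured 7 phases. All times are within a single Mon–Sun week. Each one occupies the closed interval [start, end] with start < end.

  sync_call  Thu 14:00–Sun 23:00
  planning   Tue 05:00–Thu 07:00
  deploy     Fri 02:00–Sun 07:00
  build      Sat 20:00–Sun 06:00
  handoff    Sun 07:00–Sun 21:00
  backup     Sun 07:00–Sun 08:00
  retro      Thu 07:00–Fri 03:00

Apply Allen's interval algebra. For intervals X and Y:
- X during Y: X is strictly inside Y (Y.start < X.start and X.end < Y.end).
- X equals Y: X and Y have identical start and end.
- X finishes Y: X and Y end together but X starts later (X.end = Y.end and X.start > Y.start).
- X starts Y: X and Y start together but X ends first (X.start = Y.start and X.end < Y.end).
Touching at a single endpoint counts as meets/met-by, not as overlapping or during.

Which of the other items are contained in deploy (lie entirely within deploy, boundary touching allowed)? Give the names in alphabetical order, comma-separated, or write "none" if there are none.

build

Target deploy = [Fri 02:00, Sun 07:00].
backup [Sun 07:00, Sun 08:00] → met-by → no.
build [Sat 20:00, Sun 06:00] → during → yes.
handoff [Sun 07:00, Sun 21:00] → met-by → no.
planning [Tue 05:00, Thu 07:00] → before → no.
retro [Thu 07:00, Fri 03:00] → overlaps → no.
sync_call [Thu 14:00, Sun 23:00] → contains → no.
Result: build.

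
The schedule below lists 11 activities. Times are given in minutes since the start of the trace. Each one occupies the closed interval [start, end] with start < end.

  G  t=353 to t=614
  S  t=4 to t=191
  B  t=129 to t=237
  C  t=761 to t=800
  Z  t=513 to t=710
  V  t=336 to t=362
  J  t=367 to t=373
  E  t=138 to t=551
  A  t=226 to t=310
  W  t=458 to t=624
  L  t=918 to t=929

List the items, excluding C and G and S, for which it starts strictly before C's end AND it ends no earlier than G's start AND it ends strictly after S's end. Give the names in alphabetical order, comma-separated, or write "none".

E, J, V, W, Z

Conditions: its start is strictly before C's end (X.start < t=800) AND its end is no earlier than G's start (X.end >= t=353) AND its end is strictly after S's end (X.end > t=191).
A: start t=226 < t=800? ✓; end t=310 >= t=353? ✗; end t=310 > t=191? ✓ → no.
B: start t=129 < t=800? ✓; end t=237 >= t=353? ✗; end t=237 > t=191? ✓ → no.
E: start t=138 < t=800? ✓; end t=551 >= t=353? ✓; end t=551 > t=191? ✓ → yes.
J: start t=367 < t=800? ✓; end t=373 >= t=353? ✓; end t=373 > t=191? ✓ → yes.
L: start t=918 < t=800? ✗; end t=929 >= t=353? ✓; end t=929 > t=191? ✓ → no.
V: start t=336 < t=800? ✓; end t=362 >= t=353? ✓; end t=362 > t=191? ✓ → yes.
W: start t=458 < t=800? ✓; end t=624 >= t=353? ✓; end t=624 > t=191? ✓ → yes.
Z: start t=513 < t=800? ✓; end t=710 >= t=353? ✓; end t=710 > t=191? ✓ → yes.
Result: E, J, V, W, Z.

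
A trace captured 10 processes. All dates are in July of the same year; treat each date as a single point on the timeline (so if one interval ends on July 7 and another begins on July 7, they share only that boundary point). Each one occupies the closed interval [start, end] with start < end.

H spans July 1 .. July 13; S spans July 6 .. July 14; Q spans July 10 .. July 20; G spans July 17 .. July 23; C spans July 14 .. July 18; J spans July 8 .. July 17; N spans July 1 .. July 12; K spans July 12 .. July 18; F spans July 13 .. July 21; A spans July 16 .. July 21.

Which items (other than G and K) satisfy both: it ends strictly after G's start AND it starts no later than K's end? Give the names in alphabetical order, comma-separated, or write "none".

Conditions: its end is strictly after G's start (X.end > July 17) AND its start is no later than K's end (X.start <= July 18).
A: end July 21 > July 17? ✓; start July 16 <= July 18? ✓ → yes.
C: end July 18 > July 17? ✓; start July 14 <= July 18? ✓ → yes.
F: end July 21 > July 17? ✓; start July 13 <= July 18? ✓ → yes.
H: end July 13 > July 17? ✗; start July 1 <= July 18? ✓ → no.
J: end July 17 > July 17? ✗; start July 8 <= July 18? ✓ → no.
N: end July 12 > July 17? ✗; start July 1 <= July 18? ✓ → no.
Q: end July 20 > July 17? ✓; start July 10 <= July 18? ✓ → yes.
S: end July 14 > July 17? ✗; start July 6 <= July 18? ✓ → no.
Result: A, C, F, Q.

A, C, F, Q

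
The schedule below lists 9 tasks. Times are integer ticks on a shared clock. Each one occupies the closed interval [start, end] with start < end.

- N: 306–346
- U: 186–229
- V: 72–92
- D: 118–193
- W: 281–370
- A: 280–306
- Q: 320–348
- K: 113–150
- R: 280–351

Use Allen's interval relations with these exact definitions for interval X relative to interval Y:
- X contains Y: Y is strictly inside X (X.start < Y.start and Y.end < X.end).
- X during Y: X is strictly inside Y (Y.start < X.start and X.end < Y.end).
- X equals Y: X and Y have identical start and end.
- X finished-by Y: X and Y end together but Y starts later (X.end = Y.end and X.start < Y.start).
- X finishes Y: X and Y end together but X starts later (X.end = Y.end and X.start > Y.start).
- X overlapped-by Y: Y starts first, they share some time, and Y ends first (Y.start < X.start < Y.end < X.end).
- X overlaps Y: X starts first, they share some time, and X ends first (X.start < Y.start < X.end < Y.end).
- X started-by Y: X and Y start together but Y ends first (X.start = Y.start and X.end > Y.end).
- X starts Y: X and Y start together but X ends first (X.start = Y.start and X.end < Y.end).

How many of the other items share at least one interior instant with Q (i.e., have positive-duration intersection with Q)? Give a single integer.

Target Q = [320, 348].
A [280, 306] → before → no.
D [118, 193] → before → no.
K [113, 150] → before → no.
N [306, 346] → overlaps → counts.
R [280, 351] → contains → counts.
U [186, 229] → before → no.
V [72, 92] → before → no.
W [281, 370] → contains → counts.
Total: 3.

3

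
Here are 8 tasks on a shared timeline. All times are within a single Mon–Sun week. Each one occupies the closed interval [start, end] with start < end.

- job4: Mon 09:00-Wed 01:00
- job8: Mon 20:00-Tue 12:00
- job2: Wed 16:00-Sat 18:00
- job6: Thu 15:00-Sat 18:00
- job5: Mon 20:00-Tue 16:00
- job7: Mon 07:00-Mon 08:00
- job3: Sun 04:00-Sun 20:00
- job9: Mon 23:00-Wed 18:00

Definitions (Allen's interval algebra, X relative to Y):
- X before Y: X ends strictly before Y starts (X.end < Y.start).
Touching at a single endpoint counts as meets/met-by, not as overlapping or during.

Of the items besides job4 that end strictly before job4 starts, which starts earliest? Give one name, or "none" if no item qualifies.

Target job4 = [Mon 09:00, Wed 01:00].
job2 [Wed 16:00, Sat 18:00] → after → excluded.
job3 [Sun 04:00, Sun 20:00] → after → excluded.
job5 [Mon 20:00, Tue 16:00] → during → excluded.
job6 [Thu 15:00, Sat 18:00] → after → excluded.
job7 [Mon 07:00, Mon 08:00] → before → candidate.
job8 [Mon 20:00, Tue 12:00] → during → excluded.
job9 [Mon 23:00, Wed 18:00] → overlapped-by → excluded.
Among candidates, earliest start is Mon 07:00 → job7.

job7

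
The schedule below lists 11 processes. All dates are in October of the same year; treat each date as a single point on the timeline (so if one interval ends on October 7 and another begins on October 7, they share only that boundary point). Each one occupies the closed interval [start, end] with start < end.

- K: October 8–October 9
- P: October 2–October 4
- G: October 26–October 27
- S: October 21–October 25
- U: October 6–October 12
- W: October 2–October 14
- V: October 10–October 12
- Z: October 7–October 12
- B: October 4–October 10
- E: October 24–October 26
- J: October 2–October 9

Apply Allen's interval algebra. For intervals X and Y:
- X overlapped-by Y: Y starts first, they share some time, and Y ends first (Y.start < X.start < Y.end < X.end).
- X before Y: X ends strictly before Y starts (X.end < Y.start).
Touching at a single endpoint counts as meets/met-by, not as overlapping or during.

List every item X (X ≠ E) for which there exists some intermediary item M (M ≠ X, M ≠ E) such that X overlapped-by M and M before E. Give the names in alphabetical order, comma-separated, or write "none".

B, U, Z

Target E = [October 24, October 26].
Intermediaries M with M before E: B, J, K, P, U, V, W, Z.
Via B — items with X overlapped-by B: U, Z.
Via J — items with X overlapped-by J: B, U, Z.
Via K — items with X overlapped-by K: none.
Via P — items with X overlapped-by P: none.
Via U — items with X overlapped-by U: none.
Via V — items with X overlapped-by V: none.
Via W — items with X overlapped-by W: none.
Via Z — items with X overlapped-by Z: none.
Union: B, U, Z.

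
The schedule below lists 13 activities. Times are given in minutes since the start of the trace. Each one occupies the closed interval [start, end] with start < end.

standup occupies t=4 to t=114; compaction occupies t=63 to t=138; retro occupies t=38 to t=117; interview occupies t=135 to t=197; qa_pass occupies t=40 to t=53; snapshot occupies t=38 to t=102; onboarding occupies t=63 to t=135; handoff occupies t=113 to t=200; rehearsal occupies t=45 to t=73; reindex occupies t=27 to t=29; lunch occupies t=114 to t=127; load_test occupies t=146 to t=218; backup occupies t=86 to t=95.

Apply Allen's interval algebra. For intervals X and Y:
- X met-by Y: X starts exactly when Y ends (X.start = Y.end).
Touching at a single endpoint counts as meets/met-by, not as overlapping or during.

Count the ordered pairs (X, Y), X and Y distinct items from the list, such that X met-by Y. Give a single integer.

Checking all 156 ordered pairs for relation 'met-by'; matching pairs in alphabetical order:
(interview, onboarding): interview met-by onboarding ✓
(lunch, standup): lunch met-by standup ✓
Count: 2.

2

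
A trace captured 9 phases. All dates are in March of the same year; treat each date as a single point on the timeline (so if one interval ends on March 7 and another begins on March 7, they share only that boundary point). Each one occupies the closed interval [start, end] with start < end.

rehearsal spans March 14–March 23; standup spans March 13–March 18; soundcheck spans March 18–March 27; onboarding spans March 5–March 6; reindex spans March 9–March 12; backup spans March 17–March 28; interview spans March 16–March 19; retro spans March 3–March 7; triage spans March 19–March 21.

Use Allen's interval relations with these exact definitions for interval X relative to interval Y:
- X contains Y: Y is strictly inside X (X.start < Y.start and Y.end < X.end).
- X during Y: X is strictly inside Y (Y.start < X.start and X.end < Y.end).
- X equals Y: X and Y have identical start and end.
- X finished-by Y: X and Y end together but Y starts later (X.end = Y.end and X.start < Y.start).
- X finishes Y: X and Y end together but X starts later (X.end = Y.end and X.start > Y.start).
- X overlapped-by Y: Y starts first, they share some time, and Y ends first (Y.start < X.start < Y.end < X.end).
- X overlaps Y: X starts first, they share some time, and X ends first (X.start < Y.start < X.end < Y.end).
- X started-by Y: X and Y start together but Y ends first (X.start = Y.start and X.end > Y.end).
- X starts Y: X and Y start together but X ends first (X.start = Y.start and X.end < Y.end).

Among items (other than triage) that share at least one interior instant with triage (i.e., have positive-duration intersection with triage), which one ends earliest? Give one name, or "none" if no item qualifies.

rehearsal

Target triage = [March 19, March 21].
backup [March 17, March 28] → contains → candidate.
interview [March 16, March 19] → meets → excluded.
onboarding [March 5, March 6] → before → excluded.
rehearsal [March 14, March 23] → contains → candidate.
reindex [March 9, March 12] → before → excluded.
retro [March 3, March 7] → before → excluded.
soundcheck [March 18, March 27] → contains → candidate.
standup [March 13, March 18] → before → excluded.
Among candidates, earliest end is March 23 → rehearsal.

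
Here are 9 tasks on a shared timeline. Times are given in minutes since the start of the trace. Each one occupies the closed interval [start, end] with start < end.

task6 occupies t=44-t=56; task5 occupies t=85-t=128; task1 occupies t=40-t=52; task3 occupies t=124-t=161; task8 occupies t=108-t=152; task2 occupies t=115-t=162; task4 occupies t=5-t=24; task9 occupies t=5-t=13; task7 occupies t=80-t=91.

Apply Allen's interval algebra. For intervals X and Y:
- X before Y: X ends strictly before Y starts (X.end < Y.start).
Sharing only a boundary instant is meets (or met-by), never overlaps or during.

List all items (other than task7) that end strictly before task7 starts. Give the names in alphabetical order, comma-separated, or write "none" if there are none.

Target task7 = [t=80, t=91].
task1 [t=40, t=52] → before → yes.
task2 [t=115, t=162] → after → no.
task3 [t=124, t=161] → after → no.
task4 [t=5, t=24] → before → yes.
task5 [t=85, t=128] → overlapped-by → no.
task6 [t=44, t=56] → before → yes.
task8 [t=108, t=152] → after → no.
task9 [t=5, t=13] → before → yes.
Result: task1, task4, task6, task9.

task1, task4, task6, task9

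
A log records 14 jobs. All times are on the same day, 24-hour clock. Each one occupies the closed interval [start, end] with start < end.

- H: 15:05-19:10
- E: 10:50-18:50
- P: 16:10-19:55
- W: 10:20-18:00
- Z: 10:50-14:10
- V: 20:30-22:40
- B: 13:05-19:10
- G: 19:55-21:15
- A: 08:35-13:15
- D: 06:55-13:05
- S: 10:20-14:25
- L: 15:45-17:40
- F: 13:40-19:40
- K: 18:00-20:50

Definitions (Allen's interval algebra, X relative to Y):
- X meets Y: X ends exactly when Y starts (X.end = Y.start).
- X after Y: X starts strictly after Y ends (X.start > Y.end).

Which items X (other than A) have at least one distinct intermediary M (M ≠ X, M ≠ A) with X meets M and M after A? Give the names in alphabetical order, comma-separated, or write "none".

Target A = [08:35, 13:15].
Intermediaries M with M after A: F, G, H, K, L, P, V.
Via F — items with X meets F: none.
Via G — items with X meets G: P.
Via H — items with X meets H: none.
Via K — items with X meets K: W.
Via L — items with X meets L: none.
Via P — items with X meets P: none.
Via V — items with X meets V: none.
Union: P, W.

P, W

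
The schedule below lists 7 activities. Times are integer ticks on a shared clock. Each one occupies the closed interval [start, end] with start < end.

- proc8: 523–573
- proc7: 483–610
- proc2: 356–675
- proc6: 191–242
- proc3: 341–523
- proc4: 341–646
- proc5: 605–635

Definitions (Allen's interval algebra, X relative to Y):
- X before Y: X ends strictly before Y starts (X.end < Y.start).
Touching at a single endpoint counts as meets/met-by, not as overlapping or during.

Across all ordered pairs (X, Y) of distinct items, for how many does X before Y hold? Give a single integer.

Checking all 42 ordered pairs for relation 'before'; matching pairs in alphabetical order:
(proc3, proc5): proc3 before proc5 ✓
(proc6, proc2): proc6 before proc2 ✓
(proc6, proc3): proc6 before proc3 ✓
(proc6, proc4): proc6 before proc4 ✓
(proc6, proc5): proc6 before proc5 ✓
(proc6, proc7): proc6 before proc7 ✓
(proc6, proc8): proc6 before proc8 ✓
(proc8, proc5): proc8 before proc5 ✓
Count: 8.

8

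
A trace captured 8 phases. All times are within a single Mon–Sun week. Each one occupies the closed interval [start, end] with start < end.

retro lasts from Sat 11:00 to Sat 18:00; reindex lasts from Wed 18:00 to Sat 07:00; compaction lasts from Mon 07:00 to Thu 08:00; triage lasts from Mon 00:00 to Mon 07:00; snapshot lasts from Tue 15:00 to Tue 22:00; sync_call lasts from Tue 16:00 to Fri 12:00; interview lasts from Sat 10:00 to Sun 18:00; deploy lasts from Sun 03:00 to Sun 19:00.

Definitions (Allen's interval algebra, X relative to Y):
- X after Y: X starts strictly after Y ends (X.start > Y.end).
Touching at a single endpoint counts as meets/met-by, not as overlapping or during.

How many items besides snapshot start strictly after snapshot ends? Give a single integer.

4

Target snapshot = [Tue 15:00, Tue 22:00].
compaction [Mon 07:00, Thu 08:00] → contains → no.
deploy [Sun 03:00, Sun 19:00] → after → counts.
interview [Sat 10:00, Sun 18:00] → after → counts.
reindex [Wed 18:00, Sat 07:00] → after → counts.
retro [Sat 11:00, Sat 18:00] → after → counts.
sync_call [Tue 16:00, Fri 12:00] → overlapped-by → no.
triage [Mon 00:00, Mon 07:00] → before → no.
Total: 4.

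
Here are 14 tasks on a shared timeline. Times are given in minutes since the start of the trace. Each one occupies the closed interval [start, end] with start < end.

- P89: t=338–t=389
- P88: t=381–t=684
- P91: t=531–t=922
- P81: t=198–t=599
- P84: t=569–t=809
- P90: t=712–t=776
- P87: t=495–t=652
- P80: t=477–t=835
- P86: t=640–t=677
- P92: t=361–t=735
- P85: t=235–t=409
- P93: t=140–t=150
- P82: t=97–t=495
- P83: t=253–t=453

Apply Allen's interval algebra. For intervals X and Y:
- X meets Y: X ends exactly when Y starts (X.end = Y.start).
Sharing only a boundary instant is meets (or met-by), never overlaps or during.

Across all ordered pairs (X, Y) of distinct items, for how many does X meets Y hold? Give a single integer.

1

Checking all 182 ordered pairs for relation 'meets'; matching pairs in alphabetical order:
(P82, P87): P82 meets P87 ✓
Count: 1.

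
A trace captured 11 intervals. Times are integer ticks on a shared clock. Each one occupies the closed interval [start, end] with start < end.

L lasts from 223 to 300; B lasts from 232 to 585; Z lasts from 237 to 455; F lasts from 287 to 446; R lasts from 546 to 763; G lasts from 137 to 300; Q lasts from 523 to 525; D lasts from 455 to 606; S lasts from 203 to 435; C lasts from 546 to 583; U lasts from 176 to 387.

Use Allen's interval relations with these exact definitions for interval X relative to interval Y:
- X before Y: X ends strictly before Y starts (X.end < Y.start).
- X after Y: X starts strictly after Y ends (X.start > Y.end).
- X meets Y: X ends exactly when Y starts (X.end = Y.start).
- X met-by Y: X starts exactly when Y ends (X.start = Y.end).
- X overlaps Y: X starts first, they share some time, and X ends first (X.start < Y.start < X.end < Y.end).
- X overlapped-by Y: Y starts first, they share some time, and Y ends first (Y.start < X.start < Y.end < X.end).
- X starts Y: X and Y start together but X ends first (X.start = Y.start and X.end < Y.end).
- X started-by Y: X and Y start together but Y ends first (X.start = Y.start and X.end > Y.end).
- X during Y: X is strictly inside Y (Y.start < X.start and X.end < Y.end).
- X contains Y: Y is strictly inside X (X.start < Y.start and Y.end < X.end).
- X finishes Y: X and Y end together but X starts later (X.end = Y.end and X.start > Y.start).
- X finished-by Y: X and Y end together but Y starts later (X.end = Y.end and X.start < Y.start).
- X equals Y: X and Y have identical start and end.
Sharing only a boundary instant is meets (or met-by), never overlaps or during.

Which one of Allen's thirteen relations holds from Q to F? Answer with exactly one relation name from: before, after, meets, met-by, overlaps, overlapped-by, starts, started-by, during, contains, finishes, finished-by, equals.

after

Q = [523, 525]; F = [287, 446].
Compare endpoints: Q.start > F.start, Q.start > F.end, Q.end > F.start, Q.end > F.end.
That pattern is 'after'.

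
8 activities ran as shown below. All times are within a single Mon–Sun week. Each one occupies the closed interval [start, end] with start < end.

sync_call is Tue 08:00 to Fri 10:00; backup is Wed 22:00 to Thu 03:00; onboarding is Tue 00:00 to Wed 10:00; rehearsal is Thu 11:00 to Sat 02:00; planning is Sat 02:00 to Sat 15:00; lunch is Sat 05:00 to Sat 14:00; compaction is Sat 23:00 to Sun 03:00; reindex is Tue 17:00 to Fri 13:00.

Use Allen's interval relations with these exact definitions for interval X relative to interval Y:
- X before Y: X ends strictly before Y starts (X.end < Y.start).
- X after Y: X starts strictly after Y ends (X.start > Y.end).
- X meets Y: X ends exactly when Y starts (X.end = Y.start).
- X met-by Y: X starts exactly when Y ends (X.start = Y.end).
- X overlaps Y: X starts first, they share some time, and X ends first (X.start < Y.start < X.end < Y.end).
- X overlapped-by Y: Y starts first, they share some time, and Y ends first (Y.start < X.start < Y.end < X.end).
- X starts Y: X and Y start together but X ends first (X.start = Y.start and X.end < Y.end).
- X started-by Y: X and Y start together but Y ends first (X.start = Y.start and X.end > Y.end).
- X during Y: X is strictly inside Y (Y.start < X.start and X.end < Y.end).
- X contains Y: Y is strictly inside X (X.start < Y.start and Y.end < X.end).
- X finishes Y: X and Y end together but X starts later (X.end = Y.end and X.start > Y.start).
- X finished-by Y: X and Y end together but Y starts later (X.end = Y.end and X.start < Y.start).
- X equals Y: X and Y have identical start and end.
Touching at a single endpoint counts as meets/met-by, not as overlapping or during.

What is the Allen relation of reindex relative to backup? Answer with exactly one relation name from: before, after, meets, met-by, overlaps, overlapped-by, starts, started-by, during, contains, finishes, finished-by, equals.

contains

reindex = [Tue 17:00, Fri 13:00]; backup = [Wed 22:00, Thu 03:00].
Compare endpoints: reindex.start < backup.start, reindex.start < backup.end, reindex.end > backup.start, reindex.end > backup.end.
That pattern is 'contains'.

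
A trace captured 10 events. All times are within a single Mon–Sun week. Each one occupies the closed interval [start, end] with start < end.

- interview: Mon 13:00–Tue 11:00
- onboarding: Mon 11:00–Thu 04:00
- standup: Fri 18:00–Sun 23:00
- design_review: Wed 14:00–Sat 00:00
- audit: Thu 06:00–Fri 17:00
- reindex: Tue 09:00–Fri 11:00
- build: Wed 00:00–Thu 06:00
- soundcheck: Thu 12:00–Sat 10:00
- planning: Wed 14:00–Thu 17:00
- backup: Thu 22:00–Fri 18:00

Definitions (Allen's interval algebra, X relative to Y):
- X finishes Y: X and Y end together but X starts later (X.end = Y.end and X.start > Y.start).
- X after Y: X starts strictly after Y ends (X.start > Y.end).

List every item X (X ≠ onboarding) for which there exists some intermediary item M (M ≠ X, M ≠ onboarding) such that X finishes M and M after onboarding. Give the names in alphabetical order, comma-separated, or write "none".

none

Target onboarding = [Mon 11:00, Thu 04:00].
Intermediaries M with M after onboarding: audit, backup, soundcheck, standup.
Via audit — items with X finishes audit: none.
Via backup — items with X finishes backup: none.
Via soundcheck — items with X finishes soundcheck: none.
Via standup — items with X finishes standup: none.
Union: none.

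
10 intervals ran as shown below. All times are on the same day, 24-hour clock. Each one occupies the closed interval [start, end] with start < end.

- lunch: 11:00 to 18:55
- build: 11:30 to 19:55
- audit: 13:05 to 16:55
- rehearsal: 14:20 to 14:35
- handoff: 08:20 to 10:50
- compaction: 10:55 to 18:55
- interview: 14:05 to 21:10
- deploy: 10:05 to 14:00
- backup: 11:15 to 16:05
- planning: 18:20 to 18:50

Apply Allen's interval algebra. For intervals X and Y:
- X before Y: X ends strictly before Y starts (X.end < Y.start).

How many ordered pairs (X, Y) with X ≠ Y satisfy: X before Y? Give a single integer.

Checking all 90 ordered pairs for relation 'before'; matching pairs in alphabetical order:
(audit, planning): audit before planning ✓
(backup, planning): backup before planning ✓
(deploy, interview): deploy before interview ✓
(deploy, planning): deploy before planning ✓
(deploy, rehearsal): deploy before rehearsal ✓
(handoff, audit): handoff before audit ✓
(handoff, backup): handoff before backup ✓
(handoff, build): handoff before build ✓
(handoff, compaction): handoff before compaction ✓
(handoff, interview): handoff before interview ✓
(handoff, lunch): handoff before lunch ✓
(handoff, planning): handoff before planning ✓
(handoff, rehearsal): handoff before rehearsal ✓
(rehearsal, planning): rehearsal before planning ✓
Count: 14.

14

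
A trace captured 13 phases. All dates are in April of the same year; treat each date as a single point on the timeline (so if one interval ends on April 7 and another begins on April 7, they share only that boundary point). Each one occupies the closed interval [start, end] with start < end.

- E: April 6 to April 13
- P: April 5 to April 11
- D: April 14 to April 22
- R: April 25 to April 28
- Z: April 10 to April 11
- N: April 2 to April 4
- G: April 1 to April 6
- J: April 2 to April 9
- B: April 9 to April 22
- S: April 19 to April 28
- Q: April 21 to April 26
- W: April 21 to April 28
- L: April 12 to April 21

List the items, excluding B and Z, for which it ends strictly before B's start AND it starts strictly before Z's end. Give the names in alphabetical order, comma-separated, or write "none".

G, N

Conditions: its end is strictly before B's start (X.end < April 9) AND its start is strictly before Z's end (X.start < April 11).
D: end April 22 < April 9? ✗; start April 14 < April 11? ✗ → no.
E: end April 13 < April 9? ✗; start April 6 < April 11? ✓ → no.
G: end April 6 < April 9? ✓; start April 1 < April 11? ✓ → yes.
J: end April 9 < April 9? ✗; start April 2 < April 11? ✓ → no.
L: end April 21 < April 9? ✗; start April 12 < April 11? ✗ → no.
N: end April 4 < April 9? ✓; start April 2 < April 11? ✓ → yes.
P: end April 11 < April 9? ✗; start April 5 < April 11? ✓ → no.
Q: end April 26 < April 9? ✗; start April 21 < April 11? ✗ → no.
R: end April 28 < April 9? ✗; start April 25 < April 11? ✗ → no.
S: end April 28 < April 9? ✗; start April 19 < April 11? ✗ → no.
W: end April 28 < April 9? ✗; start April 21 < April 11? ✗ → no.
Result: G, N.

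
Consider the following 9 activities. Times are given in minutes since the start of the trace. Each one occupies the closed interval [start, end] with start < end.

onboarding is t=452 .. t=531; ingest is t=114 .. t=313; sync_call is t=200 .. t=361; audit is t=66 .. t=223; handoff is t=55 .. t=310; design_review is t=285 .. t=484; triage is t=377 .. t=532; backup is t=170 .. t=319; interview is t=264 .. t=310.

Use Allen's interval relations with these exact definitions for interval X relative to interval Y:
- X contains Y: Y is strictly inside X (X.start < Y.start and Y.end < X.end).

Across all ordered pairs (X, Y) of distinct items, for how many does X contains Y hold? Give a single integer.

5

Checking all 72 ordered pairs for relation 'contains'; matching pairs in alphabetical order:
(backup, interview): backup contains interview ✓
(handoff, audit): handoff contains audit ✓
(ingest, interview): ingest contains interview ✓
(sync_call, interview): sync_call contains interview ✓
(triage, onboarding): triage contains onboarding ✓
Count: 5.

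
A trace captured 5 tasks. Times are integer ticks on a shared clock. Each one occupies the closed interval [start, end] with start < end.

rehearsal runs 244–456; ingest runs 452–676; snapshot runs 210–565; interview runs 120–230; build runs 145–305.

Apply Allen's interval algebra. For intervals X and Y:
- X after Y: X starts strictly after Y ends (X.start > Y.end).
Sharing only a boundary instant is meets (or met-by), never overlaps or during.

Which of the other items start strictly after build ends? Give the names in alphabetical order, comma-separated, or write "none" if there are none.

Target build = [145, 305].
ingest [452, 676] → after → yes.
interview [120, 230] → overlaps → no.
rehearsal [244, 456] → overlapped-by → no.
snapshot [210, 565] → overlapped-by → no.
Result: ingest.

ingest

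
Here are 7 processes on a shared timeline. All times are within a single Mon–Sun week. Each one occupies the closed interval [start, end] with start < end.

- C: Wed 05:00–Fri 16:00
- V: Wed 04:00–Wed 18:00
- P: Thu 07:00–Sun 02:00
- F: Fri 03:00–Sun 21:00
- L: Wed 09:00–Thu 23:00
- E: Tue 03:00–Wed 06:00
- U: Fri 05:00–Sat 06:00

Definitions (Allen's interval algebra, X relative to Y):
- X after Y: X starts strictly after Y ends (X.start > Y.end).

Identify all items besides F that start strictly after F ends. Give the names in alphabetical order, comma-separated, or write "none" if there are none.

Target F = [Fri 03:00, Sun 21:00].
C [Wed 05:00, Fri 16:00] → overlaps → no.
E [Tue 03:00, Wed 06:00] → before → no.
L [Wed 09:00, Thu 23:00] → before → no.
P [Thu 07:00, Sun 02:00] → overlaps → no.
U [Fri 05:00, Sat 06:00] → during → no.
V [Wed 04:00, Wed 18:00] → before → no.
Result: none.

none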